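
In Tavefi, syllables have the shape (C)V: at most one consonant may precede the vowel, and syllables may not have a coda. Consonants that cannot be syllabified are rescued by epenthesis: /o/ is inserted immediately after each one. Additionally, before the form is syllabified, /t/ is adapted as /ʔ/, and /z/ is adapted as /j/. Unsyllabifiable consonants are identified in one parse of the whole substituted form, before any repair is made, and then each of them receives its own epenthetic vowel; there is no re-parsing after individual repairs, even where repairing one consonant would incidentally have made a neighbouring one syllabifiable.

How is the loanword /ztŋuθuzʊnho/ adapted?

joʔoŋuθujʊnoho

Substitution: /z/ → /j/, /t/ → /ʔ/, giving /jʔŋuθujʊnho/.
Syllabifying with onset maximization leaves /j/, /ʔ/, /n/ stranded (no codas are permitted; onsets are limited to one consonant).
Epenthesis after each stranded consonant: /j/ → /jo/, /ʔ/ → /ʔo/, /n/ → /no/.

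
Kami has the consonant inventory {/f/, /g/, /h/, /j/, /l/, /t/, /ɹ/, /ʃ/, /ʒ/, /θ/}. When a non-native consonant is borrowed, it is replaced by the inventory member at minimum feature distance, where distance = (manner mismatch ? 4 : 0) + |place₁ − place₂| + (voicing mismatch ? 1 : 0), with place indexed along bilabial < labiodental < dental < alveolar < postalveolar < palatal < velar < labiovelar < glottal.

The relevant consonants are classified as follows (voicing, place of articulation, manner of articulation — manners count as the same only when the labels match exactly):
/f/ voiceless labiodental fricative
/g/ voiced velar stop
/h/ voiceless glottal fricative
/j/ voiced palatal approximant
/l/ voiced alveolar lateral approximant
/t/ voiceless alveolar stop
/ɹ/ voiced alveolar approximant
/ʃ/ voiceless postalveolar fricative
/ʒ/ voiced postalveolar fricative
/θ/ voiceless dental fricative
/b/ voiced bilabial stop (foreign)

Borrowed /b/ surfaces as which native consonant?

t

/t/ is closest: same manner (stop), place distance 3 (bilabial→alveolar), voicing differs (+1); total 4. Next closest is /f/ at distance 6.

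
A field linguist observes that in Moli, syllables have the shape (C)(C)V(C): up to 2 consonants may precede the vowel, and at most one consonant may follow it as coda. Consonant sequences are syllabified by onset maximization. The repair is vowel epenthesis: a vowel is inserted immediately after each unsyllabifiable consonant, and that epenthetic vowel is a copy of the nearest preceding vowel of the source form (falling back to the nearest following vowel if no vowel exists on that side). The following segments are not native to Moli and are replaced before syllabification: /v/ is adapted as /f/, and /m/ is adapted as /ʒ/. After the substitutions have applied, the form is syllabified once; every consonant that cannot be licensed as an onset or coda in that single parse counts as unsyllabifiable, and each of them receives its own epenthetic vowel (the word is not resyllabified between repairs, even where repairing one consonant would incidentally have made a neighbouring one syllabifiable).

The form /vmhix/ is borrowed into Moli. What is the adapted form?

fiʒhix

Substitution: /v/ → /f/, /m/ → /ʒ/, giving /fʒhix/.
Under (C)(C)V(C), the unsyllabifiable consonants are /f/ (at most one coda consonant is licensed; onsets may contain at most 2 consonants).
Epenthesis after each stranded consonant: /f/ → /fi/.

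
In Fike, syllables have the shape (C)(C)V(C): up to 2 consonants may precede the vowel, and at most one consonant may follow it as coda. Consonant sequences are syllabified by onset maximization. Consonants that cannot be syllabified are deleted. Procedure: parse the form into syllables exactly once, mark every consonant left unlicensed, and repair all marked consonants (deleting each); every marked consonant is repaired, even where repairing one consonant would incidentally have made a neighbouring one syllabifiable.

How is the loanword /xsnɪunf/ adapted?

The consonants /x/, /f/ cannot be parsed into a legal (C)(C)V(C) syllable (at most one coda consonant is licensed; onsets may contain at most 2 consonants).
Deleting the stranded consonants removes /x/, /f/.

snɪun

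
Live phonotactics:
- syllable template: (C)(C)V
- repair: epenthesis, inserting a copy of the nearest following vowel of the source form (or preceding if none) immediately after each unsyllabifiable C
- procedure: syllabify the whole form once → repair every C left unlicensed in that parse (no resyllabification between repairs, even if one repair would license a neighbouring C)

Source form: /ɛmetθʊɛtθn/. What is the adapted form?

Syllabifying with onset maximization leaves /t/, /θ/, /n/ stranded (no codas are permitted; onsets may contain at most 2 consonants).
Inserting the epenthetic vowel yields /t/ → /tɛ/, /θ/ → /θɛ/, /n/ → /nɛ/.

ɛmetθʊɛtɛθɛnɛ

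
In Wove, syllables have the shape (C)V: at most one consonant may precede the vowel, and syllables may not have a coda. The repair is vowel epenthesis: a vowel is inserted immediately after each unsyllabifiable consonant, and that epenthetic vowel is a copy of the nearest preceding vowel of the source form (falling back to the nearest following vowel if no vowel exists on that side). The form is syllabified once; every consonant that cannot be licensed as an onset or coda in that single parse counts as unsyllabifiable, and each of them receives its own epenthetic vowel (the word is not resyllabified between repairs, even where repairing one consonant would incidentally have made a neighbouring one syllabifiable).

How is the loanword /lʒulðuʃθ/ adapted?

luʒuluðuʃuθu

The consonants /l/, /l/, /ʃ/, /θ/ cannot be parsed into a legal (C)V syllable (no codas are permitted; onsets are limited to one consonant).
Inserting the epenthetic vowel yields /l/ → /lu/, /l/ → /lu/, /ʃ/ → /ʃu/, /θ/ → /θu/.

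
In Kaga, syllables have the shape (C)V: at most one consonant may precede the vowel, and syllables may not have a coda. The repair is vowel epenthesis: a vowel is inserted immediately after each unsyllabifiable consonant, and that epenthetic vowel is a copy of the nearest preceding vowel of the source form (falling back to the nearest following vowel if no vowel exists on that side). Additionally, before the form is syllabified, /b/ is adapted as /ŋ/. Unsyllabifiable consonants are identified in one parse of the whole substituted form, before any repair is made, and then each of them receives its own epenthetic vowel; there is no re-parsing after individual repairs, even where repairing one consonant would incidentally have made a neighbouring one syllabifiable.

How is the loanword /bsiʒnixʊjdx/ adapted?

ŋisiʒinixʊjʊdʊxʊ

Substitution: /b/ → /ŋ/, giving /ŋsiʒnixʊjdx/.
The consonants /ŋ/, /ʒ/, /j/, /d/, /x/ cannot be parsed into a legal (C)V syllable (no codas are permitted; onsets are limited to one consonant).
Inserting the epenthetic vowel yields /ŋ/ → /ŋi/, /ʒ/ → /ʒi/, /j/ → /jʊ/, /d/ → /dʊ/, /x/ → /xʊ/.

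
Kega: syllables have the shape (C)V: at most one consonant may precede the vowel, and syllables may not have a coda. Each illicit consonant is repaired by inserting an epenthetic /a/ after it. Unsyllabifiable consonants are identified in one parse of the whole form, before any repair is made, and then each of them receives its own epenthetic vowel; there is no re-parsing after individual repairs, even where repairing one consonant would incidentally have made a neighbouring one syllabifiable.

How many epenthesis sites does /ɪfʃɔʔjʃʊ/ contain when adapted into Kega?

The unsyllabifiable consonants are /f/, /ʔ/, /j/; each receives one epenthetic vowel.

3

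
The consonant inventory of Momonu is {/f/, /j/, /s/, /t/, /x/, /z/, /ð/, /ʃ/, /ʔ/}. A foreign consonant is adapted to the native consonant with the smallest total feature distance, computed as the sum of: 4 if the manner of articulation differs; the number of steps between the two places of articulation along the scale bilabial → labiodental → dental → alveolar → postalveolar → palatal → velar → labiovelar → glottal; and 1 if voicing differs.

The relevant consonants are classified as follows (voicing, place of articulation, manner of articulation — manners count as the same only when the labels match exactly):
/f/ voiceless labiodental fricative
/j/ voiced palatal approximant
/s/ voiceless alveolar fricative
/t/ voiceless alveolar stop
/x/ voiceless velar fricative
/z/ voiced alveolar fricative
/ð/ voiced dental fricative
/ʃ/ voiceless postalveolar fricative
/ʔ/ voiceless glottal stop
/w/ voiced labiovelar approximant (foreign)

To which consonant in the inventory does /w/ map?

/j/ is closest: same manner (approximant), place distance 2 (labiovelar→palatal), same voicing; total 2. Next closest is /x/ at distance 6.

j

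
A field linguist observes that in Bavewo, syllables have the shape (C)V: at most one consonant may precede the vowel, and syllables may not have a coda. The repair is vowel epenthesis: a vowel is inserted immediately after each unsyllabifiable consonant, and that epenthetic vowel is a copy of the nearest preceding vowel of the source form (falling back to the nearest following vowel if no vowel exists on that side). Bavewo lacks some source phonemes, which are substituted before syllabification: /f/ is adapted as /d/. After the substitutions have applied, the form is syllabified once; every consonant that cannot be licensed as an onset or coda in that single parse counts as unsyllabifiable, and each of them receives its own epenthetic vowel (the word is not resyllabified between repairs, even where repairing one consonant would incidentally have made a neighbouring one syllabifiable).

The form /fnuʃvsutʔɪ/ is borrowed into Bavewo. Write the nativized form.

Substitution: /f/ → /d/, giving /dnuʃvsutʔɪ/.
Syllabifying with onset maximization leaves /d/, /ʃ/, /v/, /t/ stranded (no codas are permitted; onsets are limited to one consonant).
Epenthesis after each stranded consonant: /d/ → /du/, /ʃ/ → /ʃu/, /v/ → /vu/, /t/ → /tu/.

dunuʃuvusutuʔɪ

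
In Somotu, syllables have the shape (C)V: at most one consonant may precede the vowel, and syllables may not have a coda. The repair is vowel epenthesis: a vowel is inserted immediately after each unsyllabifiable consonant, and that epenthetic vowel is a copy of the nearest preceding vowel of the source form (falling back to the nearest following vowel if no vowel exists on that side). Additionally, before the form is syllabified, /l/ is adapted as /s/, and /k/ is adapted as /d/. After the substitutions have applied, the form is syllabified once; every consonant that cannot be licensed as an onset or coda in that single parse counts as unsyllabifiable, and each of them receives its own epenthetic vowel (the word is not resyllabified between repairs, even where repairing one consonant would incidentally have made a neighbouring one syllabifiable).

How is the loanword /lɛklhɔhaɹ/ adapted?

Substitution: /l/ → /s/, /k/ → /d/, giving /sɛdshɔhaɹ/.
Syllabifying with onset maximization leaves /d/, /s/, /ɹ/ stranded (no codas are permitted; onsets are limited to one consonant).
Each unlicensed consonant becomes the onset of a new syllable: /d/ → /dɛ/, /s/ → /sɛ/, /ɹ/ → /ɹa/.

sɛdɛsɛhɔhaɹa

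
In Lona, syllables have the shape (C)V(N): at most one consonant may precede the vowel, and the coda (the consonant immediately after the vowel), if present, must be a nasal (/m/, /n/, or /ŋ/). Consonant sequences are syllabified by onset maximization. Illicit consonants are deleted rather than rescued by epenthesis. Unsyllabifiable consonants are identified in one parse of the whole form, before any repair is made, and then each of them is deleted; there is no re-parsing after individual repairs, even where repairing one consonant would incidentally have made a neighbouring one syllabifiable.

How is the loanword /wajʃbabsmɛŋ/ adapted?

Syllabifying with onset maximization leaves /j/, /ʃ/, /b/, /s/ stranded (only a nasal (/m/, /n/, or /ŋ/) is licensed in coda position; onsets are limited to one consonant).
Deleting the stranded consonants removes /j/, /ʃ/, /b/, /s/.

wabamɛŋ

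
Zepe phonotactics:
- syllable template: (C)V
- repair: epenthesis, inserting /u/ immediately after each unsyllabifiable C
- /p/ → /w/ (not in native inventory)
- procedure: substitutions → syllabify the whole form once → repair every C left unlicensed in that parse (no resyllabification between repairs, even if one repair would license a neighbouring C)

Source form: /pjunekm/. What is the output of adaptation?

Substitution: /p/ → /w/, giving /wjunekm/.
Under (C)V, the unsyllabifiable consonants are /w/, /k/, /m/ (no codas are permitted; onsets are limited to one consonant).
Inserting the epenthetic vowel yields /w/ → /wu/, /k/ → /ku/, /m/ → /mu/.

wujunekumu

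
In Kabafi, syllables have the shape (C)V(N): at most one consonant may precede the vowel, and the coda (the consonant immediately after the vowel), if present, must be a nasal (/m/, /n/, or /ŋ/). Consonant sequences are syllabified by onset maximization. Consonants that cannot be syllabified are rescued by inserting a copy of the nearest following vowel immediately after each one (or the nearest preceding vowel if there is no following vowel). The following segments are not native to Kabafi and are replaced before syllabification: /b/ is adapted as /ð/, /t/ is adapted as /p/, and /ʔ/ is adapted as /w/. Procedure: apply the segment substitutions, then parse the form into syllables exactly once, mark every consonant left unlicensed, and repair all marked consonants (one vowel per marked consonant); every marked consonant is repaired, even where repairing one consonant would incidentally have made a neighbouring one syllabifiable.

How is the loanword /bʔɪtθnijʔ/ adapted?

Substitution: /b/ → /ð/, /ʔ/ → /w/, /t/ → /p/, giving /ðwɪpθnijw/.
Under (C)V(N), the unsyllabifiable consonants are /ð/, /p/, /θ/, /j/, /w/ (only a nasal (/m/, /n/, or /ŋ/) is licensed in coda position; onsets are limited to one consonant).
Each unlicensed consonant becomes the onset of a new syllable: /ð/ → /ðɪ/, /p/ → /pi/, /θ/ → /θi/, /j/ → /ji/, /w/ → /wi/.

ðɪwɪpiθinijiwi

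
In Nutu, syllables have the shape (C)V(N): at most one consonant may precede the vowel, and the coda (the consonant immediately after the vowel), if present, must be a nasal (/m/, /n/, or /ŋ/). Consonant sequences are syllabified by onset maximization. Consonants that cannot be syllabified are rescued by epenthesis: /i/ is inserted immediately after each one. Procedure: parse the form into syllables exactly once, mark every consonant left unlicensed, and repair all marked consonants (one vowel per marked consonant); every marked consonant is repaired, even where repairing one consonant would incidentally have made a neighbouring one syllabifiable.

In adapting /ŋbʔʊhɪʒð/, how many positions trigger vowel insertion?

4

The unsyllabifiable consonants are /ŋ/, /b/, /ʒ/, /ð/; each receives one epenthetic vowel.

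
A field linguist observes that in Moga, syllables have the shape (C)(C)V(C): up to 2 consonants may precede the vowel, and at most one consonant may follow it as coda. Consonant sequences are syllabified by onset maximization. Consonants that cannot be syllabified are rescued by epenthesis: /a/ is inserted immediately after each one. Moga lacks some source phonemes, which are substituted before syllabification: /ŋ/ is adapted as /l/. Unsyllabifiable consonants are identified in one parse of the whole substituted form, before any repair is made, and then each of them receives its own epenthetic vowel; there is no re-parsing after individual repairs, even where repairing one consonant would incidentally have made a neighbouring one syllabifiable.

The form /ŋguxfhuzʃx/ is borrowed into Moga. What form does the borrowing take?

Substitution: /ŋ/ → /l/, giving /lguxfhuzʃx/.
The consonants /ʃ/, /x/ cannot be parsed into a legal (C)(C)V(C) syllable (at most one coda consonant is licensed; onsets may contain at most 2 consonants).
Each unlicensed consonant becomes the onset of a new syllable: /ʃ/ → /ʃa/, /x/ → /xa/.

lguxfhuzʃaxa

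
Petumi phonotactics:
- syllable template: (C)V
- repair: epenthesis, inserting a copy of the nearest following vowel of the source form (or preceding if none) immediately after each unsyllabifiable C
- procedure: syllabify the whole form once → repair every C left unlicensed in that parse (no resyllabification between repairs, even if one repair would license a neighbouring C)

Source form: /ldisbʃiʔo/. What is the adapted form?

lidisibiʃiʔo

The consonants /l/, /s/, /b/ cannot be parsed into a legal (C)V syllable (no codas are permitted; onsets are limited to one consonant).
Inserting the epenthetic vowel yields /l/ → /li/, /s/ → /si/, /b/ → /bi/.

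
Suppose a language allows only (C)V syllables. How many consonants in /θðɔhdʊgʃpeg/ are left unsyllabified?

The consonants /θ/, /h/, /g/, /ʃ/, /g/ cannot be parsed into a legal (C)V syllable (no codas are permitted; onsets are limited to one consonant).

5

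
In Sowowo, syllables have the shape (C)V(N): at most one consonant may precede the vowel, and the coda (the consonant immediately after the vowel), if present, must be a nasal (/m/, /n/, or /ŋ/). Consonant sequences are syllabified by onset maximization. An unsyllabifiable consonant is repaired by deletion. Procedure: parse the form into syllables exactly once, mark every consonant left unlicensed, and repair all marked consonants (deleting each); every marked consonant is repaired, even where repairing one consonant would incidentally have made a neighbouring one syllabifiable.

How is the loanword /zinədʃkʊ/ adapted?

Under (C)V(N), the unsyllabifiable consonants are /d/, /ʃ/ (only a nasal (/m/, /n/, or /ŋ/) is licensed in coda position; onsets are limited to one consonant).
Deleting the stranded consonants removes /d/, /ʃ/.

zinəkʊ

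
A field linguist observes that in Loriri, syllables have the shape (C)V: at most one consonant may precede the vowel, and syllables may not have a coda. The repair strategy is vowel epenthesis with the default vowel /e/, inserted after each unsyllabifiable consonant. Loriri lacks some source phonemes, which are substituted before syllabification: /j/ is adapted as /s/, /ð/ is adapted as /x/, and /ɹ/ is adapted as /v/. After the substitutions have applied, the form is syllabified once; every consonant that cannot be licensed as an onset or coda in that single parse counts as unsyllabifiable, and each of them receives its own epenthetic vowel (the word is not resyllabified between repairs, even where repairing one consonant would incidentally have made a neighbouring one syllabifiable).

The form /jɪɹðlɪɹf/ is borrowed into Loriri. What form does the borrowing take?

Substitution: /j/ → /s/, /ɹ/ → /v/, /ð/ → /x/, giving /sɪvxlɪvf/.
Under (C)V, the unsyllabifiable consonants are /v/, /x/, /v/, /f/ (no codas are permitted; onsets are limited to one consonant).
Inserting the epenthetic vowel yields /v/ → /ve/, /x/ → /xe/, /v/ → /ve/, /f/ → /fe/.

sɪvexelɪvefe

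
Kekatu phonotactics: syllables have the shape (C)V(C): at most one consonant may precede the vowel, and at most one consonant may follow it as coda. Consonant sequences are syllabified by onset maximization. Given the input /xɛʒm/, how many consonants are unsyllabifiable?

Under (C)V(C), the unsyllabifiable consonants are /m/ (at most one coda consonant is licensed; onsets are limited to one consonant).

1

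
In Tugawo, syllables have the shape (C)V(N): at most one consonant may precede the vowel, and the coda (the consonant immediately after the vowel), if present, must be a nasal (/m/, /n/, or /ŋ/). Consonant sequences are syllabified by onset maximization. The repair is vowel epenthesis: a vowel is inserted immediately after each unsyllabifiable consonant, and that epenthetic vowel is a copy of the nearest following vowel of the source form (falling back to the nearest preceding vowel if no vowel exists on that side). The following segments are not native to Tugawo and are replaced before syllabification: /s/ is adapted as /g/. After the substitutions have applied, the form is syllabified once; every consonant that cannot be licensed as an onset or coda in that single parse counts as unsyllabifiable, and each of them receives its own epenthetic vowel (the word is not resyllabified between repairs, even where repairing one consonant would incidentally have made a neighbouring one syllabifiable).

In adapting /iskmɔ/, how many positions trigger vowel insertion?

After substitution the input is /igkmɔ/.
The unsyllabifiable consonants are /g/, /k/; each receives one epenthetic vowel.

2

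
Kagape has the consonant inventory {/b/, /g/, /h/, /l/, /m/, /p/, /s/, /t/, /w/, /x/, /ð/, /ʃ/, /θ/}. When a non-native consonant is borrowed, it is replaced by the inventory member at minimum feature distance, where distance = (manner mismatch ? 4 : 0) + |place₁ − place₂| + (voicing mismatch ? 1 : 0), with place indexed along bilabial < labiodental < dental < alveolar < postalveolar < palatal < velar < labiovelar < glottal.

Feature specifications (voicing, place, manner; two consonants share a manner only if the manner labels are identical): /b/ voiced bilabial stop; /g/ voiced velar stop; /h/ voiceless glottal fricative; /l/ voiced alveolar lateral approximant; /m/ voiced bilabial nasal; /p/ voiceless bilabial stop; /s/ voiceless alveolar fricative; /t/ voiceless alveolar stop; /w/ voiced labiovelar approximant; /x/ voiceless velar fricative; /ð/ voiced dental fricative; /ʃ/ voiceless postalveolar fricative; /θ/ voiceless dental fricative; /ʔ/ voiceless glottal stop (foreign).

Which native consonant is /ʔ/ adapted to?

g

/g/ is closest: same manner (stop), place distance 2 (glottal→velar), voicing differs (+1); total 3. Next closest is /h/ at distance 4.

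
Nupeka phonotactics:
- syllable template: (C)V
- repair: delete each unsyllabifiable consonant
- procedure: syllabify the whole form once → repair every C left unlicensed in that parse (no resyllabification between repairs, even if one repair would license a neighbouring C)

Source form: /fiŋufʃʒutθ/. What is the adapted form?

The consonants /f/, /ʃ/, /t/, /θ/ cannot be parsed into a legal (C)V syllable (no codas are permitted; onsets are limited to one consonant).
Deletion applies to /f/, /ʃ/, /t/, /θ/.

fiŋuʒu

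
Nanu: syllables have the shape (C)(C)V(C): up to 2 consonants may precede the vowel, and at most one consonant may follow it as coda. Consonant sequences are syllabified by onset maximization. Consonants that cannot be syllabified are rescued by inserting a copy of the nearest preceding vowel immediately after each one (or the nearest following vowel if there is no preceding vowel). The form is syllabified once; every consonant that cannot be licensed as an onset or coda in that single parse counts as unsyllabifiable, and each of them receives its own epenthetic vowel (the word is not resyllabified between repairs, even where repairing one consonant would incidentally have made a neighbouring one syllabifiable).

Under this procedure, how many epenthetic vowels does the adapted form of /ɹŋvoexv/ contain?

2

The unsyllabifiable consonants are /ɹ/, /v/; each receives one epenthetic vowel.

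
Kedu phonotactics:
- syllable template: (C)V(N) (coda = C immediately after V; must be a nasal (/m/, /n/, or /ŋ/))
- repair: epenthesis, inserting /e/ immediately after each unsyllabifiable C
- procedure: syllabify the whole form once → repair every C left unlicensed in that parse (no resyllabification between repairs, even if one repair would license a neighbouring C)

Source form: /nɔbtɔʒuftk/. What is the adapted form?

Under (C)V(N), the unsyllabifiable consonants are /b/, /f/, /t/, /k/ (only a nasal (/m/, /n/, or /ŋ/) is licensed in coda position; onsets are limited to one consonant).
Epenthesis after each stranded consonant: /b/ → /be/, /f/ → /fe/, /t/ → /te/, /k/ → /ke/.

nɔbetɔʒufeteke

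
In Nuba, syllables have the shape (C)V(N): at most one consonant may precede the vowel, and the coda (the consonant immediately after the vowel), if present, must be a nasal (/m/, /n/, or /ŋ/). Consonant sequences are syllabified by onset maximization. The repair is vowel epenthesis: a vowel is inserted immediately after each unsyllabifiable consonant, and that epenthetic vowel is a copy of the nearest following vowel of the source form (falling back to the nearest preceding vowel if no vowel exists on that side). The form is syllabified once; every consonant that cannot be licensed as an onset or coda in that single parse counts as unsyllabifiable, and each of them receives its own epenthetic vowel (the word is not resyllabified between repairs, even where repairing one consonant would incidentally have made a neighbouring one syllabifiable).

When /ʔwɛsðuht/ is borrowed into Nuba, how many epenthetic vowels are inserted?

4

The unsyllabifiable consonants are /ʔ/, /s/, /h/, /t/; each receives one epenthetic vowel.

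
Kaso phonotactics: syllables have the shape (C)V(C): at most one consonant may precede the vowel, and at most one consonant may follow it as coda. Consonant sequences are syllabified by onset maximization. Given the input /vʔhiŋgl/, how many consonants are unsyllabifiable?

Syllabifying with onset maximization leaves /v/, /ʔ/, /g/, /l/ stranded (at most one coda consonant is licensed; onsets are limited to one consonant).

4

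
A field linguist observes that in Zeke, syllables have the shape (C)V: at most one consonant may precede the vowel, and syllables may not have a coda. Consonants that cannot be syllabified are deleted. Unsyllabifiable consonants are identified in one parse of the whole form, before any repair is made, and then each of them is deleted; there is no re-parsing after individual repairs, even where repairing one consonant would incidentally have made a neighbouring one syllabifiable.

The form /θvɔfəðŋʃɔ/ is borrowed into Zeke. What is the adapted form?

Syllabifying with onset maximization leaves /θ/, /ð/, /ŋ/ stranded (no codas are permitted; onsets are limited to one consonant).
Deletion applies to /θ/, /ð/, /ŋ/.

vɔfəʃɔ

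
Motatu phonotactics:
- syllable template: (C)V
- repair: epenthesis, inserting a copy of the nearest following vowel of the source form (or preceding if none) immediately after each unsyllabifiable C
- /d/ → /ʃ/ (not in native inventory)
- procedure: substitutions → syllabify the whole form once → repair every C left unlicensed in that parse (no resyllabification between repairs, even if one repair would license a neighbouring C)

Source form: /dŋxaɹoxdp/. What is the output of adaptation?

Substitution: /d/ → /ʃ/, giving /ʃŋxaɹoxʃp/.
Under (C)V, the unsyllabifiable consonants are /ʃ/, /ŋ/, /x/, /ʃ/, /p/ (no codas are permitted; onsets are limited to one consonant).
Epenthesis after each stranded consonant: /ʃ/ → /ʃa/, /ŋ/ → /ŋa/, /x/ → /xo/, /ʃ/ → /ʃo/, /p/ → /po/.

ʃaŋaxaɹoxoʃopo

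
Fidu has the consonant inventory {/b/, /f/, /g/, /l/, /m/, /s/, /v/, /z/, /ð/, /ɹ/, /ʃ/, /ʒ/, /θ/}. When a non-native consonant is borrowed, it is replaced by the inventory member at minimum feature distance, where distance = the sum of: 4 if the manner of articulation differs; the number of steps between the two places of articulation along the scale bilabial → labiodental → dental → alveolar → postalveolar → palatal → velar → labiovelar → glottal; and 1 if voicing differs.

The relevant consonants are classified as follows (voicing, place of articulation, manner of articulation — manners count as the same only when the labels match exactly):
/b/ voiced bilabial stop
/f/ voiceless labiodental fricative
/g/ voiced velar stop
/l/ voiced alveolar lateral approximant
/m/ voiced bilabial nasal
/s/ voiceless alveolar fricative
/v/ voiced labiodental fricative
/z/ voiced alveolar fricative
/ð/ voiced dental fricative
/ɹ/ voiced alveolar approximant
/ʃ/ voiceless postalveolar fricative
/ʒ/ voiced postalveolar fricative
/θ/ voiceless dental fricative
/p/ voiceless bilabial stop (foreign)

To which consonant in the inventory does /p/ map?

b

/b/ is closest: same manner (stop), place distance 0 (bilabial→bilabial), voicing differs (+1); total 1. Next closest is /f/ at distance 5.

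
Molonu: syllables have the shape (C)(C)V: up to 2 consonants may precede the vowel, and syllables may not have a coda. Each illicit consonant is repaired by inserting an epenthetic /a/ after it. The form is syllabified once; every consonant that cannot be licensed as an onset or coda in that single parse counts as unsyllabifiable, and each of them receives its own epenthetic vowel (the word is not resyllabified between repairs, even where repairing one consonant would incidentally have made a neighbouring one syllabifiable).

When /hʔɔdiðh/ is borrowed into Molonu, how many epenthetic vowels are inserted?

The unsyllabifiable consonants are /ð/, /h/; each receives one epenthetic vowel.

2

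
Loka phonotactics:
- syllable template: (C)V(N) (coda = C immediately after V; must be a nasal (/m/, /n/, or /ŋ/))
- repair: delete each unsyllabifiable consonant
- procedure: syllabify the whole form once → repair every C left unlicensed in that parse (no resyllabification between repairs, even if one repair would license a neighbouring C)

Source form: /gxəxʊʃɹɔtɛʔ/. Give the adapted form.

xəxʊɹɔtɛ

Syllabifying with onset maximization leaves /g/, /ʃ/, /ʔ/ stranded (only a nasal (/m/, /n/, or /ŋ/) is licensed in coda position; onsets are limited to one consonant).
Deleting the stranded consonants removes /g/, /ʃ/, /ʔ/.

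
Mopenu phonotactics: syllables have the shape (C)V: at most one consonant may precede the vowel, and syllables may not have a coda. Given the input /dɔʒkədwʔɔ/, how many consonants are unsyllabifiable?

Under (C)V, the unsyllabifiable consonants are /ʒ/, /d/, /w/ (no codas are permitted; onsets are limited to one consonant).

3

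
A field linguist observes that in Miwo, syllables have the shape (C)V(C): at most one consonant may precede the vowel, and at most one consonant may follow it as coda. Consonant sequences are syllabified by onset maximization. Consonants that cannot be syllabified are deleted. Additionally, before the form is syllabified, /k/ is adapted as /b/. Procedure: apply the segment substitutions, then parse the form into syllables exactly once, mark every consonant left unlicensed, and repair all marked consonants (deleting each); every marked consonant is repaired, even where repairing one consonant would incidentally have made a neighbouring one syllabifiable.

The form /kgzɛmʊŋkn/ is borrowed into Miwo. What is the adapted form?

zɛmʊŋ

Substitution: /k/ → /b/, giving /bgzɛmʊŋbn/.
The consonants /b/, /g/, /b/, /n/ cannot be parsed into a legal (C)V(C) syllable (at most one coda consonant is licensed; onsets are limited to one consonant).
Each unlicensed consonant is deleted: /b/, /g/, /b/, /n/.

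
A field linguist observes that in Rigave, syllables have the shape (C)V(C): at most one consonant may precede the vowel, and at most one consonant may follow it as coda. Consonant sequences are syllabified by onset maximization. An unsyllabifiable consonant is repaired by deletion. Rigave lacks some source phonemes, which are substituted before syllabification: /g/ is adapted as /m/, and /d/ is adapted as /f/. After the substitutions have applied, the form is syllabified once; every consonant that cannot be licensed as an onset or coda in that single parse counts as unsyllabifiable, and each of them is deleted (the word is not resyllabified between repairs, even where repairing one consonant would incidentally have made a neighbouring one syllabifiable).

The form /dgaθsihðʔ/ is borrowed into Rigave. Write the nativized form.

maθsih

Substitution: /d/ → /f/, /g/ → /m/, giving /fmaθsihðʔ/.
The consonants /f/, /ð/, /ʔ/ cannot be parsed into a legal (C)V(C) syllable (at most one coda consonant is licensed; onsets are limited to one consonant).
Each unlicensed consonant is deleted: /f/, /ð/, /ʔ/.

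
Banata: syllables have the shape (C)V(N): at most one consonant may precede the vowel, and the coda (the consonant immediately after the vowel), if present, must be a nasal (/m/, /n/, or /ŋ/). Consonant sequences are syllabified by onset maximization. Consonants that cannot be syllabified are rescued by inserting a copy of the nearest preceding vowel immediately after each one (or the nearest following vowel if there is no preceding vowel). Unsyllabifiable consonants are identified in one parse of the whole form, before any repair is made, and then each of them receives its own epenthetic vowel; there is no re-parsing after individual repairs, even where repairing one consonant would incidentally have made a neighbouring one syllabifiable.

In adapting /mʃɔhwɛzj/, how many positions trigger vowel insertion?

The unsyllabifiable consonants are /m/, /h/, /z/, /j/; each receives one epenthetic vowel.

4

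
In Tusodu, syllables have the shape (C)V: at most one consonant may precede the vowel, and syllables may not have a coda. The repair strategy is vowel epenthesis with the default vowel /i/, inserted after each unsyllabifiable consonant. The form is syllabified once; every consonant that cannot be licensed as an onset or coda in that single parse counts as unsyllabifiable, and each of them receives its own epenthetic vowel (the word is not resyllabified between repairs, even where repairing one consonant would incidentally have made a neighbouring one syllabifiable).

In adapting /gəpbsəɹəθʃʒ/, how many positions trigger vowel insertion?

The unsyllabifiable consonants are /p/, /b/, /θ/, /ʃ/, /ʒ/; each receives one epenthetic vowel.

5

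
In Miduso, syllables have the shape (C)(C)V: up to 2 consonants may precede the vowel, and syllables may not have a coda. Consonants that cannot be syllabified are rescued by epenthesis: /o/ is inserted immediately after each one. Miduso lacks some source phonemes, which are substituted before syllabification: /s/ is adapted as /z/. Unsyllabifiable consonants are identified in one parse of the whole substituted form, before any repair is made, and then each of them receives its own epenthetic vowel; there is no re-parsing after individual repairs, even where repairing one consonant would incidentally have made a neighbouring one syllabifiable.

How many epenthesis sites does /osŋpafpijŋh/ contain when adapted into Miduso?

4

After substitution the input is /ozŋpafpijŋh/.
The unsyllabifiable consonants are /z/, /j/, /ŋ/, /h/; each receives one epenthetic vowel.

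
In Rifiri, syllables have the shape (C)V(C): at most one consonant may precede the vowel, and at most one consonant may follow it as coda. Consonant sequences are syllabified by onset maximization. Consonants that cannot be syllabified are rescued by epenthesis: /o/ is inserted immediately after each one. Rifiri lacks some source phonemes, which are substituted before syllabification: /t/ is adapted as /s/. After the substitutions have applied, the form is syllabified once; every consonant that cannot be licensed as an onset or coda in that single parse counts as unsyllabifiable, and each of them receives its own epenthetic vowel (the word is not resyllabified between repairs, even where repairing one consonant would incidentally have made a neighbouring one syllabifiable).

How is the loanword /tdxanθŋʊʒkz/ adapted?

sodoxanθoŋʊʒkozo

Substitution: /t/ → /s/, giving /sdxanθŋʊʒkz/.
Under (C)V(C), the unsyllabifiable consonants are /s/, /d/, /θ/, /k/, /z/ (at most one coda consonant is licensed; onsets are limited to one consonant).
Each unlicensed consonant becomes the onset of a new syllable: /s/ → /so/, /d/ → /do/, /θ/ → /θo/, /k/ → /ko/, /z/ → /zo/.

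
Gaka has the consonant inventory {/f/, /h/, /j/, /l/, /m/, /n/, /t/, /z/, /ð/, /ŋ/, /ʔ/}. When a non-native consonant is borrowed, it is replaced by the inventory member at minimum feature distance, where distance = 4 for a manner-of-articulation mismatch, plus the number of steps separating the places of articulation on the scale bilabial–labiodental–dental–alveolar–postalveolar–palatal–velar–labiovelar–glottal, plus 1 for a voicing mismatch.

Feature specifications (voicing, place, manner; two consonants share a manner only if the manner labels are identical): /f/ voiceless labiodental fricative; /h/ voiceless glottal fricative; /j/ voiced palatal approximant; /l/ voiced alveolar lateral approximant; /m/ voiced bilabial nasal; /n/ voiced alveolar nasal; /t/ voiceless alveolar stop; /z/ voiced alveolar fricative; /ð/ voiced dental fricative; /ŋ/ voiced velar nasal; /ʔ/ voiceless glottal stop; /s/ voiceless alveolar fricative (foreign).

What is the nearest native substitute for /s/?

/z/ is closest: same manner (fricative), place distance 0 (alveolar→alveolar), voicing differs (+1); total 1. Next closest is /f/ at distance 2.

z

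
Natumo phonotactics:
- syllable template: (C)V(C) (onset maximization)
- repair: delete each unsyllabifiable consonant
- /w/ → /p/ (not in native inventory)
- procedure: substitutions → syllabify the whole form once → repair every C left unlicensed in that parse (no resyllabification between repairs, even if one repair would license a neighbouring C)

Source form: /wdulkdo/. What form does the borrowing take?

duldo

Substitution: /w/ → /p/, giving /pdulkdo/.
The consonants /p/, /k/ cannot be parsed into a legal (C)V(C) syllable (at most one coda consonant is licensed; onsets are limited to one consonant).
Each unlicensed consonant is deleted: /p/, /k/.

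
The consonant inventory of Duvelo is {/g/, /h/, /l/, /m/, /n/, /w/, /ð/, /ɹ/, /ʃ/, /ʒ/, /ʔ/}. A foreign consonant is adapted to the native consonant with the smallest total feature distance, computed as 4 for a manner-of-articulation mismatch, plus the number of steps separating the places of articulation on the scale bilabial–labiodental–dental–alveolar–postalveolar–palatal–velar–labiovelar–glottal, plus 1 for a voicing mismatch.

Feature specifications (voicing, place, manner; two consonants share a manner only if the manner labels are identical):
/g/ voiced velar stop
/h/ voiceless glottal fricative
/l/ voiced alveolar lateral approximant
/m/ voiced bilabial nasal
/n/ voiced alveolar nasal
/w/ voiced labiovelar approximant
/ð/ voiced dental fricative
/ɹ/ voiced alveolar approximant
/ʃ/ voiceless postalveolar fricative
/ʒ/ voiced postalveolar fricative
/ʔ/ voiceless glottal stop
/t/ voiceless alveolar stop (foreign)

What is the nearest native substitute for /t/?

g

/g/ is closest: same manner (stop), place distance 3 (alveolar→velar), voicing differs (+1); total 4. Next closest is /l/ at distance 5.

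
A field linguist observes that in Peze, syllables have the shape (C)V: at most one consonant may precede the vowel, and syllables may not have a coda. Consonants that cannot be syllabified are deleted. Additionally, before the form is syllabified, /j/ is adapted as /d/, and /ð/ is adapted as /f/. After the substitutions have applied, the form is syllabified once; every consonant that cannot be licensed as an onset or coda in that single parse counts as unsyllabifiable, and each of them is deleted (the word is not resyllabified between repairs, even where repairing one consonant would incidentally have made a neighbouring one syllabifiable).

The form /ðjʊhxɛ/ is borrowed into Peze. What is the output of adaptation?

dʊxɛ

Substitution: /ð/ → /f/, /j/ → /d/, giving /fdʊhxɛ/.
Under (C)V, the unsyllabifiable consonants are /f/, /h/ (no codas are permitted; onsets are limited to one consonant).
Deletion applies to /f/, /h/.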